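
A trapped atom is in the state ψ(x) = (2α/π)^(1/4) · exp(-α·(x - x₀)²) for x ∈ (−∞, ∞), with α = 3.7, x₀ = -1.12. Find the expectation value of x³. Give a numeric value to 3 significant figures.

⟨x³⟩ = ∫ x³·|ψ|² dx (integrals over the domain).
Gaussian moments (u = x − x₀): ∫u^(2j)·e^(−2αu²) du = (2j−1)!!/(4α)^j · √(π/(2α)), odd powers integrate to 0; here √(π/(2α)) = 0.65157.
⟨x³⟩ = -1.6320.

-1.63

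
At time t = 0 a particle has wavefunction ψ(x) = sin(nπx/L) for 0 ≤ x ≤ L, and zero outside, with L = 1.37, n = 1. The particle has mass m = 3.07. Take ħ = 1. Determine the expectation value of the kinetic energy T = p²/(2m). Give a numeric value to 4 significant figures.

T = −(ħ²/2m) d²/dx², so ⟨T⟩ = −(ħ²/2m) ∫ ψ*·ψ'' dx / ∫|ψ|² dx; with m = 3.07.
d/dx sin(nπx/L) = (nπ/L)·cos(nπx/L) and d²/dx² sin(nπx/L) = −(nπ/L)²·sin(nπx/L); on 0 ≤ x ≤ L, ∫sin²(nπx/L) dx = L/2 and ∫sin(nπx/L)·cos(nπx/L) dx = 0.
State is unnormalized: ∫|ψ|² dx = 0.68500, and ∫ψ*·(−ħ²/2m · ψ'') dx = 0.58665, so ⟨T⟩ = 0.58665 / 0.68500.
⟨T⟩ = 0.85643.

0.8564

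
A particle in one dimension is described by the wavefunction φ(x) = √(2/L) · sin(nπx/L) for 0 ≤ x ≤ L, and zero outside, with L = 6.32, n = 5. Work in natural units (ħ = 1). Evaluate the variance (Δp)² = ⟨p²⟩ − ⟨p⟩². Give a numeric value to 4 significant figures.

Compute ⟨p⟩ and ⟨p²⟩ separately; (Δp)² = ⟨p²⟩ − ⟨p⟩².
d/dx sin(nπx/L) = (nπ/L)·cos(nπx/L) and d²/dx² sin(nπx/L) = −(nπ/L)²·sin(nπx/L); on 0 ≤ x ≤ L, ∫sin²(nπx/L) dx = L/2 and ∫sin(nπx/L)·cos(nπx/L) dx = 0.
⟨p⟩ = 0.0000 and ⟨p²⟩ = 6.1774.
(Δp)² = 6.1774 − (0.0000)² = 6.1774.

6.177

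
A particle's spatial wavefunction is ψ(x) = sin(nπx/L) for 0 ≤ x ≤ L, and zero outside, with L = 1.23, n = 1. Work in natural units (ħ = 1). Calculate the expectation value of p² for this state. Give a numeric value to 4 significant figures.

p² ψ = −ħ² d²ψ/dx²; ⟨p²⟩ = −ħ² ∫ ψ*·ψ'' dx / ∫|ψ|² dx.
d/dx sin(nπx/L) = (nπ/L)·cos(nπx/L) and d²/dx² sin(nπx/L) = −(nπ/L)²·sin(nπx/L); on 0 ≤ x ≤ L, ∫sin²(nπx/L) dx = L/2 and ∫sin(nπx/L)·cos(nπx/L) dx = 0.
State is unnormalized: ∫|ψ|² dx = 0.61500, and ∫ψ*·(−ħ² ψ'') dx = 4.0120, so ⟨p²⟩ = 4.0120 / 0.61500.
⟨p²⟩ = 6.5236.

6.524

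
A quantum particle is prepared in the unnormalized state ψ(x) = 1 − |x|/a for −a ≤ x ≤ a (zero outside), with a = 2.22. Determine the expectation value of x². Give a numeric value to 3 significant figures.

0.493

⟨x²⟩ = ∫ x²·|ψ|² dx / ∫|ψ|² dx (integrals over the domain).
ψ is even, so ∫ over [−a, a] = 2∫₀ᵃ with ψ = 1 − x/a there: ∫₀ᵃ (1 − x/a)² dx = a/3, ∫₀ᵃ x²(1 − x/a)² dx = a³/30, ∫₀ᵃ x⁴(1 − x/a)² dx = a⁵/105.
State is unnormalized: ∫|ψ|² dx = 1.4800, and ∫ψ*·x²·ψ dx = 0.72940, so ⟨x²⟩ = 0.72940 / 1.4800.
⟨x²⟩ = 0.49284.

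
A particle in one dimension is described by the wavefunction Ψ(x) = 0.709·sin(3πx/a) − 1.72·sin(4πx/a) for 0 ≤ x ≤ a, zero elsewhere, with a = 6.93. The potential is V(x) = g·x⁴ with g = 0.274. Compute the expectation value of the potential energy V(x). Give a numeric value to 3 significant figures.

189.

⟨V⟩ = ∫ V(x)·|Ψ|² dx / ∫|Ψ|² dx.
On 0 ≤ x ≤ a (j ≠ l): ∫sin²(jπx/a) dx = a/2, ∫sin(jπx/a)·sin(lπx/a) dx = 0; diagonal moments ∫x·sin²(jπx/a) dx = a²/4, ∫x²·sin²(jπx/a) dx = a³·(1/6 − 1/(4j²π²)); cross terms ∫x·sin(jπx/a)·sin(lπx/a) dx = 0 for j + l even and −4jla²/(π²(j² − l²)²) for j + l odd, ∫x²·sin(jπx/a)·sin(lπx/a) dx = (−1)^(j+l)·4jla³/(π²(j² − l²)²); higher powers the same way via product-to-sum and parts.
State is unnormalized: ∫|Ψ|² dx = 11.993, and ∫Ψ*·V(x)·Ψ dx = 2267.9, so ⟨V⟩ = 2267.9 / 11.993.
⟨V⟩ = 189.11.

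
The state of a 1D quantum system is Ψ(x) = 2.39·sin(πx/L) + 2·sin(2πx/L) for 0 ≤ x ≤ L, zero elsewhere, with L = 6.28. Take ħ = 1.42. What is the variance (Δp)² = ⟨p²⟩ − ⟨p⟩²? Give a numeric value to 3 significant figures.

Compute ⟨p⟩ and ⟨p²⟩ separately; (Δp)² = ⟨p²⟩ − ⟨p⟩².
d²/dx² sin(jπx/L) = −(jπ/L)²·sin(jπx/L); on 0 ≤ x ≤ L, ∫sin²(jπx/L) dx = L/2 and ∫sin(jπx/L)·sin(lπx/L) dx = 0 for j ≠ l, so only diagonal terms survive in ∫|Ψ|² and ∫Ψ·Ψ″; ∫Ψ·Ψ′ dx = [Ψ²/2] between the walls = 0.
Normalization: ∫|Ψ|² dx = 30.496.
⟨p⟩ = 0.0000 and ⟨p²⟩ = 1.1281.
(Δp)² = 1.1281 − (0.0000)² = 1.1281.

1.13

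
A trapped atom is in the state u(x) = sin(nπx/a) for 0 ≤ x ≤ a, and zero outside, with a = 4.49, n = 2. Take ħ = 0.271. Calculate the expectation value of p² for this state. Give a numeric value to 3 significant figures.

p² u = −ħ² d²u/dx²; ⟨p²⟩ = −ħ² ∫ u*·u'' dx / ∫|u|² dx.
d/dx sin(nπx/a) = (nπ/a)·cos(nπx/a) and d²/dx² sin(nπx/a) = −(nπ/a)²·sin(nπx/a); on 0 ≤ x ≤ a, ∫sin²(nπx/a) dx = a/2 and ∫sin(nπx/a)·cos(nπx/a) dx = 0.
State is unnormalized: ∫|u|² dx = 2.2450, and ∫u*·(−ħ² u'') dx = 0.32287, so ⟨p²⟩ = 0.32287 / 2.2450.
⟨p²⟩ = 0.14382.

0.144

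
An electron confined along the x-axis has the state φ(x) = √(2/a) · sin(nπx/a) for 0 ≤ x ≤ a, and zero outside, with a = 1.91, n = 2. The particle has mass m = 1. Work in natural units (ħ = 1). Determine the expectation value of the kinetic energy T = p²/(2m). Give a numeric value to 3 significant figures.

5.41

T = −(ħ²/2m) d²/dx², so ⟨T⟩ = −(ħ²/2m) ∫ φ*·φ'' dx; with m = 1.
d/dx sin(nπx/a) = (nπ/a)·cos(nπx/a) and d²/dx² sin(nπx/a) = −(nπ/a)²·sin(nπx/a); on 0 ≤ x ≤ a, ∫sin²(nπx/a) dx = a/2 and ∫sin(nπx/a)·cos(nπx/a) dx = 0.
⟨T⟩ = 5.4108.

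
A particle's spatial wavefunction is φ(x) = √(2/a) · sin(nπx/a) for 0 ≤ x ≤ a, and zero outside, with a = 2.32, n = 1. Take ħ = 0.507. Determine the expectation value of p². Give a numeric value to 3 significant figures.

0.471

p² φ = −ħ² d²φ/dx²; ⟨p²⟩ = −ħ² ∫ φ*·φ'' dx.
d/dx sin(nπx/a) = (nπ/a)·cos(nπx/a) and d²/dx² sin(nπx/a) = −(nπ/a)²·sin(nπx/a); on 0 ≤ x ≤ a, ∫sin²(nπx/a) dx = a/2 and ∫sin(nπx/a)·cos(nπx/a) dx = 0.
⟨p²⟩ = 0.47135.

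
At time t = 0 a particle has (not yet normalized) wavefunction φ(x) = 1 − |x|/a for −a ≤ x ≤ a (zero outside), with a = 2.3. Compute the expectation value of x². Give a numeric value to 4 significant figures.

0.5290

⟨x²⟩ = ∫ x²·|φ|² dx / ∫|φ|² dx (integrals over the domain).
φ is even, so ∫ over [−a, a] = 2∫₀ᵃ with φ = 1 − x/a there: ∫₀ᵃ (1 − x/a)² dx = a/3, ∫₀ᵃ x²(1 − x/a)² dx = a³/30, ∫₀ᵃ x⁴(1 − x/a)² dx = a⁵/105.
State is unnormalized: ∫|φ|² dx = 1.5333, and ∫φ*·x²·φ dx = 0.81113, so ⟨x²⟩ = 0.81113 / 1.5333.
⟨x²⟩ = 0.52900.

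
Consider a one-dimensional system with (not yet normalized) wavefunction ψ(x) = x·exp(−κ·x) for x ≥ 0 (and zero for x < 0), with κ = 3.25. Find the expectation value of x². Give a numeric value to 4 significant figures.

0.2840

⟨x²⟩ = ∫ x²·|ψ|² dx / ∫|ψ|² dx (integrals over the domain).
Every integrand reduces to terms xʲ·e^(−2κx) on [0, ∞); use ∫₀^∞ xʲ·e^(−2κx) dx = j!/(2κ)^(j+1).
State is unnormalized: ∫|ψ|² dx = 0.0072827, and ∫ψ*·x²·ψ dx = 0.0020684, so ⟨x²⟩ = 0.0020684 / 0.0072827.
⟨x²⟩ = 0.28402.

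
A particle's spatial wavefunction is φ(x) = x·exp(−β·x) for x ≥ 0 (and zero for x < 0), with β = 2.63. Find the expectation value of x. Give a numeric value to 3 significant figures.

0.570

⟨x⟩ = ∫ x·|φ|² dx / ∫|φ|² dx (integrals over the domain).
Every integrand reduces to terms xʲ·e^(−2βx) on [0, ∞); use ∫₀^∞ xʲ·e^(−2βx) dx = j!/(2β)^(j+1).
State is unnormalized: ∫|φ|² dx = 0.013743, and ∫φ*·x·φ dx = 0.0078381, so ⟨x⟩ = 0.0078381 / 0.013743.
⟨x⟩ = 0.57034.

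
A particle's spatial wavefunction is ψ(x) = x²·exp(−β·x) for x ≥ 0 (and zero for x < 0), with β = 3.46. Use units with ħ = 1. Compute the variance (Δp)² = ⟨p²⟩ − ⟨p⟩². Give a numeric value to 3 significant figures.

Compute ⟨p⟩ and ⟨p²⟩ separately; (Δp)² = ⟨p²⟩ − ⟨p⟩².
Differentiate x²·exp(−β·x) with the product rule; every integrand then reduces to terms xʲ·e^(−2βx) on [0, ∞), with ∫₀^∞ xʲ·e^(−2βx) dx = j!/(2β)^(j+1).
Normalization: ∫|ψ|² dx = 0.0015124.
⟨p⟩ = 0.0000 and ⟨p²⟩ = 3.9905.
(Δp)² = 3.9905 − (0.0000)² = 3.9905.

3.99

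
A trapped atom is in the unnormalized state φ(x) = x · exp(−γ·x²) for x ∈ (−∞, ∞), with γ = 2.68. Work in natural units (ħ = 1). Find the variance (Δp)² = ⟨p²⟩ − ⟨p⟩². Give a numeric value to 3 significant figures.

Compute ⟨p⟩ and ⟨p²⟩ separately; (Δp)² = ⟨p²⟩ − ⟨p⟩².
Expand each integrand as polynomial × e^(−2γx²) and use ∫x^(2j)·e^(−2γx²) dx = (2j−1)!!/(4γ)^j · √(π/(2γ)), odd powers → 0; here √(π/(2γ)) = 0.76558. Differentiate with the product rule, d/dx e^(−γx²) = −2γx·e^(−γx²).
Normalization: ∫|φ|² dx = 0.071416.
⟨p⟩ = 0.0000 and ⟨p²⟩ = 8.0400.
(Δp)² = 8.0400 − (0.0000)² = 8.0400.

8.04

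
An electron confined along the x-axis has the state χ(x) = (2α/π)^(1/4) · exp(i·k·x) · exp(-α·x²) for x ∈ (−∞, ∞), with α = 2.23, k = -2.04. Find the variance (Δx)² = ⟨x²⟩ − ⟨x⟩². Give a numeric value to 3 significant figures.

Compute ⟨x⟩ and ⟨x²⟩ separately, then (Δx)² = ⟨x²⟩ − ⟨x⟩².
Gaussian moments: ∫x^(2j)·e^(−2αx²) dx = (2j−1)!!/(4α)^j · √(π/(2α)), odd powers integrate to 0; here √(π/(2α)) = 0.83928.
⟨x⟩ = 0.0000 and ⟨x²⟩ = 0.11211.
(Δx)² = 0.11211 − (0.0000)² = 0.11211.

0.112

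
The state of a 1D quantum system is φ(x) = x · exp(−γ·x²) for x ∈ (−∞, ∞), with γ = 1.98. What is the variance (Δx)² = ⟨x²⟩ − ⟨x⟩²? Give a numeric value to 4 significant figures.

0.3788

Compute ⟨x⟩ and ⟨x²⟩ separately, then (Δx)² = ⟨x²⟩ − ⟨x⟩².
Expand each integrand as polynomial × e^(−2γx²) and use ∫x^(2j)·e^(−2γx²) dx = (2j−1)!!/(4γ)^j · √(π/(2γ)), odd powers → 0; here √(π/(2γ)) = 0.89069.
Normalization: ∫|φ|² dx = 0.11246.
⟨x⟩ = 0.0000 and ⟨x²⟩ = 0.37879.
(Δx)² = 0.37879 − (0.0000)² = 0.37879.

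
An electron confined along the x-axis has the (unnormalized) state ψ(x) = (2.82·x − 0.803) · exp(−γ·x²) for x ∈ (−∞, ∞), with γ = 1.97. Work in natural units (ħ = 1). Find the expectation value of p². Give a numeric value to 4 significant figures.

p² ψ = −ħ² d²ψ/dx²; ⟨p²⟩ = −ħ² ∫ ψ*·ψ'' dx / ∫|ψ|² dx.
Expand each integrand as polynomial × e^(−2γx²) and use ∫x^(2j)·e^(−2γx²) dx = (2j−1)!!/(4γ)^j · √(π/(2γ)), odd powers → 0; here √(π/(2γ)) = 0.89295. Differentiate with the product rule, d/dx e^(−γx²) = −2γx·e^(−γx²).
State is unnormalized: ∫|ψ|² dx = 1.4769, and ∫ψ*·(−ħ² ψ'') dx = 6.4601, so ⟨p²⟩ = 6.4601 / 1.4769.
⟨p²⟩ = 4.3740.

4.374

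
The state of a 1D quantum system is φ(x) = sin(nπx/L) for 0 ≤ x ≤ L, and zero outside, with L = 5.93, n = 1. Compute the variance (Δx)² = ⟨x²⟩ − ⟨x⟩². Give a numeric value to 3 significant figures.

Compute ⟨x⟩ and ⟨x²⟩ separately, then (Δx)² = ⟨x²⟩ − ⟨x⟩².
With sin²θ = (1 − cos2θ)/2 on 0 ≤ x ≤ L: ∫sin²(nπx/L) dx = L/2, ∫x·sin²(nπx/L) dx = L²/4, ∫x²·sin²(nπx/L) dx = L³·(1/6 − 1/(4n²π²)); higher powers xᵏ the same way, integrating xᵏ·cos(2nπx/L) by parts.
Normalization: ∫|φ|² dx = 2.9650.
⟨x⟩ = 2.9650 and ⟨x²⟩ = 9.9402.
(Δx)² = 9.9402 − (2.9650)² = 1.1489.

1.15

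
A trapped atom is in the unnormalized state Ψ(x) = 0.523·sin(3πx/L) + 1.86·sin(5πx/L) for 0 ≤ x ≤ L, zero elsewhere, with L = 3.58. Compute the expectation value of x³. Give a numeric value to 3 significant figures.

13.0

⟨x³⟩ = ∫ x³·|Ψ|² dx / ∫|Ψ|² dx (integrals over the domain).
On 0 ≤ x ≤ L (j ≠ l): ∫sin²(jπx/L) dx = L/2, ∫sin(jπx/L)·sin(lπx/L) dx = 0; diagonal moments ∫x·sin²(jπx/L) dx = L²/4, ∫x²·sin²(jπx/L) dx = L³·(1/6 − 1/(4j²π²)); cross terms ∫x·sin(jπx/L)·sin(lπx/L) dx = 0 for j + l even and −4jlL²/(π²(j² − l²)²) for j + l odd, ∫x²·sin(jπx/L)·sin(lπx/L) dx = (−1)^(j+l)·4jlL³/(π²(j² − l²)²); higher powers the same way via product-to-sum and parts.
State is unnormalized: ∫|Ψ|² dx = 6.6823, and ∫Ψ*·x³·Ψ dx = 86.981, so ⟨x³⟩ = 86.981 / 6.6823.
⟨x³⟩ = 13.017.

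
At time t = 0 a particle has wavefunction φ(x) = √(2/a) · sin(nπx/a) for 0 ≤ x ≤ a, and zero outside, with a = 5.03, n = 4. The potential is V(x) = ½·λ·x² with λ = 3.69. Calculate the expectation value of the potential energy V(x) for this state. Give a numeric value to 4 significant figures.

⟨V⟩ = ∫ V(x)·|φ|² dx.
With sin²θ = (1 − cos2θ)/2 on 0 ≤ x ≤ a: ∫sin²(nπx/a) dx = a/2, ∫x·sin²(nπx/a) dx = a²/4, ∫x²·sin²(nπx/a) dx = a³·(1/6 − 1/(4n²π²)); higher powers xᵏ the same way, integrating xᵏ·cos(2nπx/a) by parts.
⟨V⟩ = 15.412.

15.41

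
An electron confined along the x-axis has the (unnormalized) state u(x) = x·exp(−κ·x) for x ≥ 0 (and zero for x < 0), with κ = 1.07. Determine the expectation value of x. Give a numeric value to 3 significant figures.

1.40

⟨x⟩ = ∫ x·|u|² dx / ∫|u|² dx (integrals over the domain).
Every integrand reduces to terms xʲ·e^(−2κx) on [0, ∞); use ∫₀^∞ xʲ·e^(−2κx) dx = j!/(2κ)^(j+1).
State is unnormalized: ∫|u|² dx = 0.20407, and ∫u*·x·u dx = 0.28609, so ⟨x⟩ = 0.28609 / 0.20407.
⟨x⟩ = 1.4019.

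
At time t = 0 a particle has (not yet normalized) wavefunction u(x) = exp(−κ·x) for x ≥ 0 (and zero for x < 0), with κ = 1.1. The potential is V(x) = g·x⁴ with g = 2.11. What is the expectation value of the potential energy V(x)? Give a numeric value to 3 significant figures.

2.16

⟨V⟩ = ∫ V(x)·|u|² dx / ∫|u|² dx.
Every integrand reduces to terms xʲ·e^(−2κx) on [0, ∞); use ∫₀^∞ xʲ·e^(−2κx) dx = j!/(2κ)^(j+1).
State is unnormalized: ∫|u|² dx = 0.45455, and ∫u*·V(x)·u dx = 0.98261, so ⟨V⟩ = 0.98261 / 0.45455.
⟨V⟩ = 2.1617.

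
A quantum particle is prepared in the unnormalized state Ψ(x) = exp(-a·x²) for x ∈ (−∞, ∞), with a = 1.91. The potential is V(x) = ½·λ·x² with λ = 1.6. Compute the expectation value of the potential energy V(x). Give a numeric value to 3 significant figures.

⟨V⟩ = ∫ V(x)·|Ψ|² dx / ∫|Ψ|² dx.
Gaussian moments: ∫x^(2j)·e^(−2ax²) dx = (2j−1)!!/(4a)^j · √(π/(2a)), odd powers integrate to 0; here √(π/(2a)) = 0.90687.
State is unnormalized: ∫|Ψ|² dx = 0.90687, and ∫Ψ*·V(x)·Ψ dx = 0.094960, so ⟨V⟩ = 0.094960 / 0.90687.
⟨V⟩ = 0.10471.

0.105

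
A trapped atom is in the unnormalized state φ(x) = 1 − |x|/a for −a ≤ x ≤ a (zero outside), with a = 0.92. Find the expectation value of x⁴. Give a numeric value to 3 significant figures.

⟨x⁴⟩ = ∫ x⁴·|φ|² dx / ∫|φ|² dx (integrals over the domain).
φ is even, so ∫ over [−a, a] = 2∫₀ᵃ with φ = 1 − x/a there: ∫₀ᵃ (1 − x/a)² dx = a/3, ∫₀ᵃ x²(1 − x/a)² dx = a³/30, ∫₀ᵃ x⁴(1 − x/a)² dx = a⁵/105.
State is unnormalized: ∫|φ|² dx = 0.61333, and ∫φ*·x⁴·φ dx = 0.012554, so ⟨x⁴⟩ = 0.012554 / 0.61333.
⟨x⁴⟩ = 0.020468.

0.0205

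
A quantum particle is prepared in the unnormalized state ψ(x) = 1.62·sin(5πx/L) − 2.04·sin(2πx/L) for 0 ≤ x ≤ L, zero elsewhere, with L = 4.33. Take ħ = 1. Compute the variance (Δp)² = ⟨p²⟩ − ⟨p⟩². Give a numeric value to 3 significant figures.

6.38

Compute ⟨p⟩ and ⟨p²⟩ separately; (Δp)² = ⟨p²⟩ − ⟨p⟩².
d²/dx² sin(jπx/L) = −(jπ/L)²·sin(jπx/L); on 0 ≤ x ≤ L, ∫sin²(jπx/L) dx = L/2 and ∫sin(jπx/L)·sin(lπx/L) dx = 0 for j ≠ l, so only diagonal terms survive in ∫|ψ|² and ∫ψ·ψ″; ∫ψ·ψ′ dx = [ψ²/2] between the walls = 0.
Normalization: ∫|ψ|² dx = 14.692.
⟨p⟩ = 0.0000 and ⟨p²⟩ = 6.3809.
(Δp)² = 6.3809 − (0.0000)² = 6.3809.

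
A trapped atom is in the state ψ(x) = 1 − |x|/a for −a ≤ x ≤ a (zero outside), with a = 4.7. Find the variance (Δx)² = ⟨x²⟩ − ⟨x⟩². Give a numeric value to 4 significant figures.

Compute ⟨x⟩ and ⟨x²⟩ separately, then (Δx)² = ⟨x²⟩ − ⟨x⟩².
ψ is even, so ∫ over [−a, a] = 2∫₀ᵃ with ψ = 1 − x/a there: ∫₀ᵃ (1 − x/a)² dx = a/3, ∫₀ᵃ x²(1 − x/a)² dx = a³/30, ∫₀ᵃ x⁴(1 − x/a)² dx = a⁵/105.
Normalization: ∫|ψ|² dx = 3.1333.
⟨x⟩ = 0.0000 and ⟨x²⟩ = 2.2090.
(Δx)² = 2.2090 − (0.0000)² = 2.2090.

2.209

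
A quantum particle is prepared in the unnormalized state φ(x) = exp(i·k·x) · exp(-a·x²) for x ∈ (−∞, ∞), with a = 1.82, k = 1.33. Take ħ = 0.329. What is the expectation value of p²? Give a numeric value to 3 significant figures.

p² φ = −ħ² d²φ/dx²; ⟨p²⟩ = −ħ² ∫ φ*·φ'' dx / ∫|φ|² dx.
Gaussian moments: ∫x^(2j)·e^(−2ax²) dx = (2j−1)!!/(4a)^j · √(π/(2a)), odd powers integrate to 0; here √(π/(2a)) = 0.92902. Derivatives: φ′ = (ik − 2ax)·φ, φ″ = ((ik − 2ax)² − 2a)·φ; the odd-in-x pieces drop out.
State is unnormalized: ∫|φ|² dx = 0.92902, and ∫φ*·(−ħ² φ'') dx = 0.36089, so ⟨p²⟩ = 0.36089 / 0.92902.
⟨p²⟩ = 0.38847.

0.388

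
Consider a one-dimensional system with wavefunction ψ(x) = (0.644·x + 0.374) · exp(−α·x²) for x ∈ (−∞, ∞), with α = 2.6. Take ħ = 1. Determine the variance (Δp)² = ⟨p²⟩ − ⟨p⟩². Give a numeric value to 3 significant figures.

3.75

Compute ⟨p⟩ and ⟨p²⟩ separately; (Δp)² = ⟨p²⟩ − ⟨p⟩².
Expand each integrand as polynomial × e^(−2αx²) and use ∫x^(2j)·e^(−2αx²) dx = (2j−1)!!/(4α)^j · √(π/(2α)), odd powers → 0; here √(π/(2α)) = 0.77727. Differentiate with the product rule, d/dx e^(−αx²) = −2αx·e^(−αx²).
Normalization: ∫|ψ|² dx = 0.13972.
⟨p⟩ = 0.0000 and ⟨p²⟩ = 3.7536.
(Δp)² = 3.7536 − (0.0000)² = 3.7536.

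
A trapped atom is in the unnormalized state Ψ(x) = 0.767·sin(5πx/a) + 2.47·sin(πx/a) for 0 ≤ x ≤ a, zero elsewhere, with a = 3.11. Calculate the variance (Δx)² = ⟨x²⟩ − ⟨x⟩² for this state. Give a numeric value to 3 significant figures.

0.396

Compute ⟨x⟩ and ⟨x²⟩ separately, then (Δx)² = ⟨x²⟩ − ⟨x⟩².
On 0 ≤ x ≤ a (j ≠ l): ∫sin²(jπx/a) dx = a/2, ∫sin(jπx/a)·sin(lπx/a) dx = 0; diagonal moments ∫x·sin²(jπx/a) dx = a²/4, ∫x²·sin²(jπx/a) dx = a³·(1/6 − 1/(4j²π²)); cross terms ∫x·sin(jπx/a)·sin(lπx/a) dx = 0 for j + l even and −4jla²/(π²(j² − l²)²) for j + l odd, ∫x²·sin(jπx/a)·sin(lπx/a) dx = (−1)^(j+l)·4jla³/(π²(j² − l²)²); higher powers the same way via product-to-sum and parts.
Normalization: ∫|Ψ|² dx = 10.402.
⟨x⟩ = 1.5550 and ⟨x²⟩ = 2.8140.
(Δx)² = 2.8140 − (1.5550)² = 0.39593.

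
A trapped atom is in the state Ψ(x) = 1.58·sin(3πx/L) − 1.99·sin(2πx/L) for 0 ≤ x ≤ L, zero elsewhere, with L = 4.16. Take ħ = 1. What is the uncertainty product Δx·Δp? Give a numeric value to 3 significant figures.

Δx = √(⟨x²⟩−⟨x⟩²), Δp = √(⟨p²⟩−⟨p⟩²).
On 0 ≤ x ≤ L (j ≠ l): ∫sin²(jπx/L) dx = L/2, ∫sin(jπx/L)·sin(lπx/L) dx = 0; diagonal moments ∫x·sin²(jπx/L) dx = L²/4, ∫x²·sin²(jπx/L) dx = L³·(1/6 − 1/(4j²π²)); cross terms ∫x·sin(jπx/L)·sin(lπx/L) dx = 0 for j + l even and −4jlL²/(π²(j² − l²)²) for j + l odd, ∫x²·sin(jπx/L)·sin(lπx/L) dx = (−1)^(j+l)·4jlL³/(π²(j² − l²)²); higher powers the same way via product-to-sum and parts. d²/dx² sin(jπx/L) = −(jπ/L)²·sin(jπx/L); on 0 ≤ x ≤ L, ∫sin²(jπx/L) dx = L/2 and ∫sin(jπx/L)·sin(lπx/L) dx = 0 for j ≠ l, so only diagonal terms survive in ∫|Ψ|² and ∫Ψ·Ψ″; ∫Ψ·Ψ′ dx = [Ψ²/2] between the walls = 0.
Normalization: ∫|Ψ|² dx = 13.430.
⟨x⟩ = 2.8682, ⟨x²⟩ = 8.8754 ⇒ Δx = 0.80546.
⟨p⟩ = 0.0000, ⟨p²⟩ = 3.3838 ⇒ Δp = 1.8395.
Δx·Δp = 1.4817.

1.48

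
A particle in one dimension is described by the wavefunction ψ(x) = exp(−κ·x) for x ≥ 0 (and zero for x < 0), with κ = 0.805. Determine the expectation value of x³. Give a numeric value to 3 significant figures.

⟨x³⟩ = ∫ x³·|ψ|² dx / ∫|ψ|² dx (integrals over the domain).
Every integrand reduces to terms xʲ·e^(−2κx) on [0, ∞); use ∫₀^∞ xʲ·e^(−2κx) dx = j!/(2κ)^(j+1).
State is unnormalized: ∫|ψ|² dx = 0.62112, and ∫ψ*·x³·ψ dx = 0.89299, so ⟨x³⟩ = 0.89299 / 0.62112.
⟨x³⟩ = 1.4377.

1.44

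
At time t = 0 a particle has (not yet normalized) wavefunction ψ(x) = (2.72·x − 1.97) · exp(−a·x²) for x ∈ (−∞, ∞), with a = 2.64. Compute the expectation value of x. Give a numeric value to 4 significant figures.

⟨x⟩ = ∫ x·|ψ|² dx / ∫|ψ|² dx (integrals over the domain).
Expand each integrand as polynomial × e^(−2ax²) and use ∫x^(2j)·e^(−2ax²) dx = (2j−1)!!/(4a)^j · √(π/(2a)), odd powers → 0; here √(π/(2a)) = 0.77136.
State is unnormalized: ∫|ψ|² dx = 3.5340, and ∫ψ*·x·ψ dx = -0.78282, so ⟨x⟩ = -0.78282 / 3.5340.
⟨x⟩ = -0.22151.

-0.2215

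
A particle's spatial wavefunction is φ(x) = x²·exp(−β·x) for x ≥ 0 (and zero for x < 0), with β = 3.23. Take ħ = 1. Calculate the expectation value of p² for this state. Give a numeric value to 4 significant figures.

3.478

p² φ = −ħ² d²φ/dx²; ⟨p²⟩ = −ħ² ∫ φ*·φ'' dx / ∫|φ|² dx.
Differentiate x²·exp(−β·x) with the product rule; every integrand then reduces to terms xʲ·e^(−2βx) on [0, ∞), with ∫₀^∞ xʲ·e^(−2βx) dx = j!/(2β)^(j+1).
State is unnormalized: ∫|φ|² dx = 0.0021333, and ∫φ*·(−ħ² φ'') dx = 0.0074188, so ⟨p²⟩ = 0.0074188 / 0.0021333.
⟨p²⟩ = 3.4776.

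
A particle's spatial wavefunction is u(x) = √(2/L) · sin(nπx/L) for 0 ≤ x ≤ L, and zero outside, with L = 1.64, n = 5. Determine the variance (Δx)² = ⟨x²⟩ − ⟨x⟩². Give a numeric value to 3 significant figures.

Compute ⟨x⟩ and ⟨x²⟩ separately, then (Δx)² = ⟨x²⟩ − ⟨x⟩².
With sin²θ = (1 − cos2θ)/2 on 0 ≤ x ≤ L: ∫sin²(nπx/L) dx = L/2, ∫x·sin²(nπx/L) dx = L²/4, ∫x²·sin²(nπx/L) dx = L³·(1/6 − 1/(4n²π²)); higher powers xᵏ the same way, integrating xᵏ·cos(2nπx/L) by parts.
⟨x⟩ = 0.82000 and ⟨x²⟩ = 0.89108.
(Δx)² = 0.89108 − (0.82000)² = 0.21868.

0.219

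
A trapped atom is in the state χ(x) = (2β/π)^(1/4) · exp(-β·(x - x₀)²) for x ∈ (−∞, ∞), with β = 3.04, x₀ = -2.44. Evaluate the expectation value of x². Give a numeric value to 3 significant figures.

6.04

⟨x²⟩ = ∫ x²·|χ|² dx (integrals over the domain).
Gaussian moments (u = x − x₀): ∫u^(2j)·e^(−2βu²) du = (2j−1)!!/(4β)^j · √(π/(2β)), odd powers integrate to 0; here √(π/(2β)) = 0.71882.
⟨x²⟩ = 6.0358.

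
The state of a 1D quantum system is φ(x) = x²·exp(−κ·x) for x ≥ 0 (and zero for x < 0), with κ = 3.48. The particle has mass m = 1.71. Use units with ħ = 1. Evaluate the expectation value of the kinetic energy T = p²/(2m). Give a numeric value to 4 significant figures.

T = −(ħ²/2m) d²/dx², so ⟨T⟩ = −(ħ²/2m) ∫ φ*·φ'' dx / ∫|φ|² dx; with m = 1.71.
Differentiate x²·exp(−κ·x) with the product rule; every integrand then reduces to terms xʲ·e^(−2κx) on [0, ∞), with ∫₀^∞ xʲ·e^(−2κx) dx = j!/(2κ)^(j+1).
State is unnormalized: ∫|φ|² dx = 0.0014695, and ∫φ*·(−ħ²/2m · φ'') dx = 0.0017345, so ⟨T⟩ = 0.0017345 / 0.0014695.
⟨T⟩ = 1.1804.

1.180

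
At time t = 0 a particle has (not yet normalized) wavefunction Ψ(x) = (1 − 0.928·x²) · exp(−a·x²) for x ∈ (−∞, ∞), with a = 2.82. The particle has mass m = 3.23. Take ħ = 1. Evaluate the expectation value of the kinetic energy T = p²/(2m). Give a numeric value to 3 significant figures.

T = −(ħ²/2m) d²/dx², so ⟨T⟩ = −(ħ²/2m) ∫ Ψ*·Ψ'' dx / ∫|Ψ|² dx; with m = 3.23.
Expand each integrand as polynomial × e^(−2ax²) and use ∫x^(2j)·e^(−2ax²) dx = (2j−1)!!/(4a)^j · √(π/(2a)), odd powers → 0; here √(π/(2a)) = 0.74634. Differentiate with the product rule, d/dx e^(−ax²) = −2ax·e^(−ax²).
State is unnormalized: ∫|Ψ|² dx = 0.63869, and ∫Ψ*·(−ħ²/2m · Ψ'') dx = 0.39484, so ⟨T⟩ = 0.39484 / 0.63869.
⟨T⟩ = 0.61821.

0.618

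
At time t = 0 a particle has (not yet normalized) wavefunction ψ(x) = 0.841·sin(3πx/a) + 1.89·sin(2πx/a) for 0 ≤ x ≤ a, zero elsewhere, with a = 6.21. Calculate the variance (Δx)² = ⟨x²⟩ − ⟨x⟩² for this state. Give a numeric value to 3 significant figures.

Compute ⟨x⟩ and ⟨x²⟩ separately, then (Δx)² = ⟨x²⟩ − ⟨x⟩².
On 0 ≤ x ≤ a (j ≠ l): ∫sin²(jπx/a) dx = a/2, ∫sin(jπx/a)·sin(lπx/a) dx = 0; diagonal moments ∫x·sin²(jπx/a) dx = a²/4, ∫x²·sin²(jπx/a) dx = a³·(1/6 − 1/(4j²π²)); cross terms ∫x·sin(jπx/a)·sin(lπx/a) dx = 0 for j + l even and −4jla²/(π²(j² − l²)²) for j + l odd, ∫x²·sin(jπx/a)·sin(lπx/a) dx = (−1)^(j+l)·4jla³/(π²(j² − l²)²); higher powers the same way via product-to-sum and parts.
Normalization: ∫|ψ|² dx = 13.287.
⟨x⟩ = 2.2076 and ⟨x²⟩ = 6.8381.
(Δx)² = 6.8381 − (2.2076)² = 1.9647.

1.96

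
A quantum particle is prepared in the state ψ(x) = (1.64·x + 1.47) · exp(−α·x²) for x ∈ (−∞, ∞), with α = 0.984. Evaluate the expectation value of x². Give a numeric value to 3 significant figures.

0.376

⟨x²⟩ = ∫ x²·|ψ|² dx / ∫|ψ|² dx (integrals over the domain).
Expand each integrand as polynomial × e^(−2αx²) and use ∫x^(2j)·e^(−2αx²) dx = (2j−1)!!/(4α)^j · √(π/(2α)), odd powers → 0; here √(π/(2α)) = 1.2635.
State is unnormalized: ∫|ψ|² dx = 3.5936, and ∫ψ*·x²·ψ dx = 1.3517, so ⟨x²⟩ = 1.3517 / 3.5936.
⟨x²⟩ = 0.37614.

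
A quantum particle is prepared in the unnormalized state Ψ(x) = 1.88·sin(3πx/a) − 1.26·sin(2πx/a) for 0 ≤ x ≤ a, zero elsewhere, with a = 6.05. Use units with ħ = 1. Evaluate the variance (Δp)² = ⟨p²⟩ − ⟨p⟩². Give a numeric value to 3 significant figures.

Compute ⟨p⟩ and ⟨p²⟩ separately; (Δp)² = ⟨p²⟩ − ⟨p⟩².
d²/dx² sin(jπx/a) = −(jπ/a)²·sin(jπx/a); on 0 ≤ x ≤ a, ∫sin²(jπx/a) dx = a/2 and ∫sin(jπx/a)·sin(lπx/a) dx = 0 for j ≠ l, so only diagonal terms survive in ∫|Ψ|² and ∫Ψ·Ψ″; ∫Ψ·Ψ′ dx = [Ψ²/2] between the walls = 0.
Normalization: ∫|Ψ|² dx = 15.494.
⟨p⟩ = 0.0000 and ⟨p²⟩ = 2.0089.
(Δp)² = 2.0089 − (0.0000)² = 2.0089.

2.01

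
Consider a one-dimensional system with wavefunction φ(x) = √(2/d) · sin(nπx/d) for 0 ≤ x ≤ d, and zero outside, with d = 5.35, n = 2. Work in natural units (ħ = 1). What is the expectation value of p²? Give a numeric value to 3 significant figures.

1.38

p² φ = −ħ² d²φ/dx²; ⟨p²⟩ = −ħ² ∫ φ*·φ'' dx.
d/dx sin(nπx/d) = (nπ/d)·cos(nπx/d) and d²/dx² sin(nπx/d) = −(nπ/d)²·sin(nπx/d); on 0 ≤ x ≤ d, ∫sin²(nπx/d) dx = d/2 and ∫sin(nπx/d)·cos(nπx/d) dx = 0.
⟨p²⟩ = 1.3793.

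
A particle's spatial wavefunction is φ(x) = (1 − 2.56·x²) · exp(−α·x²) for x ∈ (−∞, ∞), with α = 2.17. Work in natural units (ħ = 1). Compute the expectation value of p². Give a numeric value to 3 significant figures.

p² φ = −ħ² d²φ/dx²; ⟨p²⟩ = −ħ² ∫ φ*·φ'' dx / ∫|φ|² dx.
Expand each integrand as polynomial × e^(−2αx²) and use ∫x^(2j)·e^(−2αx²) dx = (2j−1)!!/(4α)^j · √(π/(2α)), odd powers → 0; here √(π/(2α)) = 0.85081. Differentiate with the product rule, d/dx e^(−αx²) = −2αx·e^(−αx²).
State is unnormalized: ∫|φ|² dx = 0.57097, and ∫φ*·(−ħ² φ'') dx = 4.0594, so ⟨p²⟩ = 4.0594 / 0.57097.
⟨p²⟩ = 7.1098.

7.11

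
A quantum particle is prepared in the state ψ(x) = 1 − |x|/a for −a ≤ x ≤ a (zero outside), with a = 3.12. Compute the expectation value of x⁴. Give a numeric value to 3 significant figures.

2.71

⟨x⁴⟩ = ∫ x⁴·|ψ|² dx / ∫|ψ|² dx (integrals over the domain).
ψ is even, so ∫ over [−a, a] = 2∫₀ᵃ with ψ = 1 − x/a there: ∫₀ᵃ (1 − x/a)² dx = a/3, ∫₀ᵃ x²(1 − x/a)² dx = a³/30, ∫₀ᵃ x⁴(1 − x/a)² dx = a⁵/105.
State is unnormalized: ∫|ψ|² dx = 2.0800, and ∫ψ*·x⁴·ψ dx = 5.6314, so ⟨x⁴⟩ = 5.6314 / 2.0800.
⟨x⁴⟩ = 2.7074.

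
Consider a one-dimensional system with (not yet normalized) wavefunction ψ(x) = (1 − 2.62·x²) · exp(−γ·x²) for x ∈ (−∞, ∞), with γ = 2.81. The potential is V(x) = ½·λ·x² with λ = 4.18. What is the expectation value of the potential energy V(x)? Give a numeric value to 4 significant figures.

0.1111

⟨V⟩ = ∫ V(x)·|ψ|² dx / ∫|ψ|² dx.
Expand each integrand as polynomial × e^(−2γx²) and use ∫x^(2j)·e^(−2γx²) dx = (2j−1)!!/(4γ)^j · √(π/(2γ)), odd powers → 0; here √(π/(2γ)) = 0.74766.
State is unnormalized: ∫|ψ|² dx = 0.52098, and ∫ψ*·V(x)·ψ dx = 0.057893, so ⟨V⟩ = 0.057893 / 0.52098.
⟨V⟩ = 0.11112.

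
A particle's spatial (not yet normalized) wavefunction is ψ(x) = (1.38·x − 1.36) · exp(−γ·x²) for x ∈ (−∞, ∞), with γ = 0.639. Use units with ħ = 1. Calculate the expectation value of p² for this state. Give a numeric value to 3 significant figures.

p² ψ = −ħ² d²ψ/dx²; ⟨p²⟩ = −ħ² ∫ ψ*·ψ'' dx / ∫|ψ|² dx.
Expand each integrand as polynomial × e^(−2γx²) and use ∫x^(2j)·e^(−2γx²) dx = (2j−1)!!/(4γ)^j · √(π/(2γ)), odd powers → 0; here √(π/(2γ)) = 1.5679. Differentiate with the product rule, d/dx e^(−γx²) = −2γx·e^(−γx²).
State is unnormalized: ∫|ψ|² dx = 4.0681, and ∫ψ*·(−ħ² ψ'') dx = 4.0924, so ⟨p²⟩ = 4.0924 / 4.0681.
⟨p²⟩ = 1.0060.

1.01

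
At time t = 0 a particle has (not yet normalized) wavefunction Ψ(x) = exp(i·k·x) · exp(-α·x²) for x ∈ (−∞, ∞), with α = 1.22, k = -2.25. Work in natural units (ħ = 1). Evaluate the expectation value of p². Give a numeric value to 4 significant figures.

6.283

p² Ψ = −ħ² d²Ψ/dx²; ⟨p²⟩ = −ħ² ∫ Ψ*·Ψ'' dx / ∫|Ψ|² dx.
Gaussian moments: ∫x^(2j)·e^(−2αx²) dx = (2j−1)!!/(4α)^j · √(π/(2α)), odd powers integrate to 0; here √(π/(2α)) = 1.1347. Derivatives: Ψ′ = (ik − 2αx)·Ψ, Ψ″ = ((ik − 2αx)² − 2α)·Ψ; the odd-in-x pieces drop out.
State is unnormalized: ∫|Ψ|² dx = 1.1347, and ∫Ψ*·(−ħ² Ψ'') dx = 7.1287, so ⟨p²⟩ = 7.1287 / 1.1347.
⟨p²⟩ = 6.2825.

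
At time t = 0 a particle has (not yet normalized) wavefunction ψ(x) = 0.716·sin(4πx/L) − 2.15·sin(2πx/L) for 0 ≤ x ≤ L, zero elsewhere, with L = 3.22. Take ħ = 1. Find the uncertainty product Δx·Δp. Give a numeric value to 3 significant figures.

1.51

Δx = √(⟨x²⟩−⟨x⟩²), Δp = √(⟨p²⟩−⟨p⟩²).
On 0 ≤ x ≤ L (j ≠ l): ∫sin²(jπx/L) dx = L/2, ∫sin(jπx/L)·sin(lπx/L) dx = 0; diagonal moments ∫x·sin²(jπx/L) dx = L²/4, ∫x²·sin²(jπx/L) dx = L³·(1/6 − 1/(4j²π²)); cross terms ∫x·sin(jπx/L)·sin(lπx/L) dx = 0 for j + l even and −4jlL²/(π²(j² − l²)²) for j + l odd, ∫x²·sin(jπx/L)·sin(lπx/L) dx = (−1)^(j+l)·4jlL³/(π²(j² − l²)²); higher powers the same way via product-to-sum and parts. d²/dx² sin(jπx/L) = −(jπ/L)²·sin(jπx/L); on 0 ≤ x ≤ L, ∫sin²(jπx/L) dx = L/2 and ∫sin(jπx/L)·sin(lπx/L) dx = 0 for j ≠ l, so only diagonal terms survive in ∫|ψ|² and ∫ψ·ψ″; ∫ψ·ψ′ dx = [ψ²/2] between the walls = 0.
Normalization: ∫|ψ|² dx = 8.2676.
⟨x⟩ = 1.6100, ⟨x²⟩ = 3.0547 ⇒ Δx = 0.68016.
⟨p⟩ = 0.0000, ⟨p²⟩ = 4.9479 ⇒ Δp = 2.2244.
Δx·Δp = 1.5129.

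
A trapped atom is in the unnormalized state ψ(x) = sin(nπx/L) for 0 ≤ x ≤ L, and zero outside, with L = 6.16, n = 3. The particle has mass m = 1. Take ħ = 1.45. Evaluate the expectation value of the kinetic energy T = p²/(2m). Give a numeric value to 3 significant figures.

2.46

T = −(ħ²/2m) d²/dx², so ⟨T⟩ = −(ħ²/2m) ∫ ψ*·ψ'' dx / ∫|ψ|² dx; with m = 1.
d/dx sin(nπx/L) = (nπ/L)·cos(nπx/L) and d²/dx² sin(nπx/L) = −(nπ/L)²·sin(nπx/L); on 0 ≤ x ≤ L, ∫sin²(nπx/L) dx = L/2 and ∫sin(nπx/L)·cos(nπx/L) dx = 0.
State is unnormalized: ∫|ψ|² dx = 3.0800, and ∫ψ*·(−ħ²/2m · ψ'') dx = 7.5794, so ⟨T⟩ = 7.5794 / 3.0800.
⟨T⟩ = 2.4609.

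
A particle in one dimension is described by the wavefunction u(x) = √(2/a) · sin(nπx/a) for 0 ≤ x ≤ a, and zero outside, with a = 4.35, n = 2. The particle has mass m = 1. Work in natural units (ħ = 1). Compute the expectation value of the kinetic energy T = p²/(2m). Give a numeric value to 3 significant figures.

1.04

T = −(ħ²/2m) d²/dx², so ⟨T⟩ = −(ħ²/2m) ∫ u*·u'' dx; with m = 1.
d/dx sin(nπx/a) = (nπ/a)·cos(nπx/a) and d²/dx² sin(nπx/a) = −(nπ/a)²·sin(nπx/a); on 0 ≤ x ≤ a, ∫sin²(nπx/a) dx = a/2 and ∫sin(nπx/a)·cos(nπx/a) dx = 0.
⟨T⟩ = 1.0432.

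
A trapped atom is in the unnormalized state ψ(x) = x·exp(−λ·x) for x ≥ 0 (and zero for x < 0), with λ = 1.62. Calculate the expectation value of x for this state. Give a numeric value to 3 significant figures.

0.926

⟨x⟩ = ∫ x·|ψ|² dx / ∫|ψ|² dx (integrals over the domain).
Every integrand reduces to terms xʲ·e^(−2λx) on [0, ∞); use ∫₀^∞ xʲ·e^(−2λx) dx = j!/(2λ)^(j+1).
State is unnormalized: ∫|ψ|² dx = 0.058802, and ∫ψ*·x·ψ dx = 0.054447, so ⟨x⟩ = 0.054447 / 0.058802.
⟨x⟩ = 0.92593.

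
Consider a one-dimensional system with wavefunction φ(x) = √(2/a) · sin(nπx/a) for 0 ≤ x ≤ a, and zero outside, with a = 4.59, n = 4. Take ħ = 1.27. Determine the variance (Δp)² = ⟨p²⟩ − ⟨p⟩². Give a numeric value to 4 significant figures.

12.09

Compute ⟨p⟩ and ⟨p²⟩ separately; (Δp)² = ⟨p²⟩ − ⟨p⟩².
d/dx sin(nπx/a) = (nπ/a)·cos(nπx/a) and d²/dx² sin(nπx/a) = −(nπ/a)²·sin(nπx/a); on 0 ≤ x ≤ a, ∫sin²(nπx/a) dx = a/2 and ∫sin(nπx/a)·cos(nπx/a) dx = 0.
⟨p⟩ = 0.0000 and ⟨p²⟩ = 12.089.
(Δp)² = 12.089 − (0.0000)² = 12.089.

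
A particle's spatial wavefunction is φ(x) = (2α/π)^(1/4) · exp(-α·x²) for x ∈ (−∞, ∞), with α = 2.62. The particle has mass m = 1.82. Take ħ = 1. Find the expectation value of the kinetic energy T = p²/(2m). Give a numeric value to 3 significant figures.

T = −(ħ²/2m) d²/dx², so ⟨T⟩ = −(ħ²/2m) ∫ φ*·φ'' dx; with m = 1.82.
Gaussian moments: ∫x^(2j)·e^(−2αx²) dx = (2j−1)!!/(4α)^j · √(π/(2α)), odd powers integrate to 0; here √(π/(2α)) = 0.77430. Derivatives: d/dx e^(−αx²) = −2αx·e^(−αx²), d²/dx² e^(−αx²) = (4α²x² − 2α)·e^(−αx²).
⟨T⟩ = 0.71978.

0.720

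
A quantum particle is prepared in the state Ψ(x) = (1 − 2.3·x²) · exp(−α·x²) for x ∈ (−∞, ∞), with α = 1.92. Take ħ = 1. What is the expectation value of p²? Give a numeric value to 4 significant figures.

p² Ψ = −ħ² d²Ψ/dx²; ⟨p²⟩ = −ħ² ∫ Ψ*·Ψ'' dx / ∫|Ψ|² dx.
Expand each integrand as polynomial × e^(−2αx²) and use ∫x^(2j)·e^(−2αx²) dx = (2j−1)!!/(4α)^j · √(π/(2α)), odd powers → 0; here √(π/(2α)) = 0.90450. Differentiate with the product rule, d/dx e^(−αx²) = −2αx·e^(−αx²).
State is unnormalized: ∫|Ψ|² dx = 0.60611, and ∫Ψ*·(−ħ² Ψ'') dx = 3.8671, so ⟨p²⟩ = 3.8671 / 0.60611.
⟨p²⟩ = 6.3802.

6.380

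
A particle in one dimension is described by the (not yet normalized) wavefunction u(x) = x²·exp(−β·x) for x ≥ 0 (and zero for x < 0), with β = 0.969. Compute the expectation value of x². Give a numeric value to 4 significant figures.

⟨x²⟩ = ∫ x²·|u|² dx / ∫|u|² dx (integrals over the domain).
Every integrand reduces to terms xʲ·e^(−2βx) on [0, ∞); use ∫₀^∞ xʲ·e^(−2βx) dx = j!/(2β)^(j+1).
State is unnormalized: ∫|u|² dx = 0.87789, and ∫u*·x²·u dx = 7.0122, so ⟨x²⟩ = 7.0122 / 0.87789.
⟨x²⟩ = 7.9876.

7.988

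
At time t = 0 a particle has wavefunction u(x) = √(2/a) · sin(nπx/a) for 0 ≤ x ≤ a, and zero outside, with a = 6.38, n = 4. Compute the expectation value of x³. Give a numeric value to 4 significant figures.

⟨x³⟩ = ∫ x³·|u|² dx (integrals over the domain).
With sin²θ = (1 − cos2θ)/2 on 0 ≤ x ≤ a: ∫sin²(nπx/a) dx = a/2, ∫x·sin²(nπx/a) dx = a²/4, ∫x²·sin²(nπx/a) dx = a³·(1/6 − 1/(4n²π²)); higher powers xᵏ the same way, integrating xᵏ·cos(2nπx/a) by parts.
⟨x³⟩ = 63.690.

63.69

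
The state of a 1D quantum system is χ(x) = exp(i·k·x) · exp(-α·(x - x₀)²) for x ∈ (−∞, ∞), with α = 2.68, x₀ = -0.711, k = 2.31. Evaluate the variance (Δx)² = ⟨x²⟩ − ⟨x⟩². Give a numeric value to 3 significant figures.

0.0933

Compute ⟨x⟩ and ⟨x²⟩ separately, then (Δx)² = ⟨x²⟩ − ⟨x⟩².
Gaussian moments (u = x − x₀): ∫u^(2j)·e^(−2αu²) du = (2j−1)!!/(4α)^j · √(π/(2α)), odd powers integrate to 0; here √(π/(2α)) = 0.76558.
Normalization: ∫|χ|² dx = 0.76558.
⟨x⟩ = -0.71100 and ⟨x²⟩ = 0.59880.
(Δx)² = 0.59880 − (-0.71100)² = 0.093284.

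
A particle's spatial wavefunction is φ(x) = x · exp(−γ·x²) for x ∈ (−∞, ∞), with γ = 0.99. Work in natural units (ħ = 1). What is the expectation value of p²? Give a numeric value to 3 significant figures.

2.97

p² φ = −ħ² d²φ/dx²; ⟨p²⟩ = −ħ² ∫ φ*·φ'' dx / ∫|φ|² dx.
Expand each integrand as polynomial × e^(−2γx²) and use ∫x^(2j)·e^(−2γx²) dx = (2j−1)!!/(4γ)^j · √(π/(2γ)), odd powers → 0; here √(π/(2γ)) = 1.2596. Differentiate with the product rule, d/dx e^(−γx²) = −2γx·e^(−γx²).
State is unnormalized: ∫|φ|² dx = 0.31809, and ∫φ*·(−ħ² φ'') dx = 0.94472, so ⟨p²⟩ = 0.94472 / 0.31809.
⟨p²⟩ = 2.9700.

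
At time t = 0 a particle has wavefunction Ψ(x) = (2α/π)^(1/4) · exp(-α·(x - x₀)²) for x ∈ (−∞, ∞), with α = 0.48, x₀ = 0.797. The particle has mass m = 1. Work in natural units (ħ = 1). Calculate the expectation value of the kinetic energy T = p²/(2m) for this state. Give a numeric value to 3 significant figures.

T = −(ħ²/2m) d²/dx², so ⟨T⟩ = −(ħ²/2m) ∫ Ψ*·Ψ'' dx; with m = 1.
Gaussian moments (u = x − x₀): ∫u^(2j)·e^(−2αu²) du = (2j−1)!!/(4α)^j · √(π/(2α)), odd powers integrate to 0; here √(π/(2α)) = 1.8090. Derivatives: d/dx e^(−αu²) = −2αu·e^(−αu²), d²/dx² e^(−αu²) = (4α²u² − 2α)·e^(−αu²).
⟨T⟩ = 0.24000.

0.240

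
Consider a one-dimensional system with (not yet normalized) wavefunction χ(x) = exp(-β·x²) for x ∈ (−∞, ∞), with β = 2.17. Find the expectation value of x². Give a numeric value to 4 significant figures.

⟨x²⟩ = ∫ x²·|χ|² dx / ∫|χ|² dx (integrals over the domain).
Gaussian moments: ∫x^(2j)·e^(−2βx²) dx = (2j−1)!!/(4β)^j · √(π/(2β)), odd powers integrate to 0; here √(π/(2β)) = 0.85081.
State is unnormalized: ∫|χ|² dx = 0.85081, and ∫χ*·x²·χ dx = 0.098019, so ⟨x²⟩ = 0.098019 / 0.85081.
⟨x²⟩ = 0.11521.

0.1152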